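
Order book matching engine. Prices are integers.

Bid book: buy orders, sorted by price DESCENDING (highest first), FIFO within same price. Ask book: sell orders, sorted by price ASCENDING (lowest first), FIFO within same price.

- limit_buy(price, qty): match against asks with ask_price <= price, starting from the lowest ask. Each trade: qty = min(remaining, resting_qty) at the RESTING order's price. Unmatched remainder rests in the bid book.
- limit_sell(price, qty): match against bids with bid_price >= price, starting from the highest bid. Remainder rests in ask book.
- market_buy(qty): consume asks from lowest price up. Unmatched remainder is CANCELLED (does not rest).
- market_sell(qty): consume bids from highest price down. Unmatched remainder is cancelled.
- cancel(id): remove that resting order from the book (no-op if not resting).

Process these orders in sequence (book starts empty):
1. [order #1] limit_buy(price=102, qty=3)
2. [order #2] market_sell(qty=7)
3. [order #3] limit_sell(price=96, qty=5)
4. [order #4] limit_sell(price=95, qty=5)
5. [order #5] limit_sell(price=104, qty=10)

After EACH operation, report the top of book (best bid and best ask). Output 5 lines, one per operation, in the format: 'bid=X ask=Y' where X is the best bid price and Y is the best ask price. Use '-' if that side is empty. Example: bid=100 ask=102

Answer: bid=102 ask=-
bid=- ask=-
bid=- ask=96
bid=- ask=95
bid=- ask=95

Derivation:
After op 1 [order #1] limit_buy(price=102, qty=3): fills=none; bids=[#1:3@102] asks=[-]
After op 2 [order #2] market_sell(qty=7): fills=#1x#2:3@102; bids=[-] asks=[-]
After op 3 [order #3] limit_sell(price=96, qty=5): fills=none; bids=[-] asks=[#3:5@96]
After op 4 [order #4] limit_sell(price=95, qty=5): fills=none; bids=[-] asks=[#4:5@95 #3:5@96]
After op 5 [order #5] limit_sell(price=104, qty=10): fills=none; bids=[-] asks=[#4:5@95 #3:5@96 #5:10@104]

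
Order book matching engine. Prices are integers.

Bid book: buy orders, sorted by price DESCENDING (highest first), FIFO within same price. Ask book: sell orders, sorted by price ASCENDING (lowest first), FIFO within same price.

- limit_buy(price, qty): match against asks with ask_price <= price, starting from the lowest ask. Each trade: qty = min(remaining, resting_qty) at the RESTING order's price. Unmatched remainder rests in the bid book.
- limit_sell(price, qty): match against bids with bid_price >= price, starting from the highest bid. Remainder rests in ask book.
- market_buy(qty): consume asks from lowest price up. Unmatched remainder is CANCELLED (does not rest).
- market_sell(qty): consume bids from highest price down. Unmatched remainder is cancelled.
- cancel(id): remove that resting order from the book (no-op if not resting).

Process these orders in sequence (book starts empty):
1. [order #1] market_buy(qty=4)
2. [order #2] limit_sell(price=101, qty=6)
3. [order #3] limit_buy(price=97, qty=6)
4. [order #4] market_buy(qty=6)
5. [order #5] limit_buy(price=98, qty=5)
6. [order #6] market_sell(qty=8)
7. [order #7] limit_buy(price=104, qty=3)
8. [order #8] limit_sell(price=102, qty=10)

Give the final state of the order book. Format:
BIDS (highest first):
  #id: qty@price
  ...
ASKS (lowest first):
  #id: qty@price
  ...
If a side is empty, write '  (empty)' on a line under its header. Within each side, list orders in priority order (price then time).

Answer: BIDS (highest first):
  #3: 3@97
ASKS (lowest first):
  #8: 7@102

Derivation:
After op 1 [order #1] market_buy(qty=4): fills=none; bids=[-] asks=[-]
After op 2 [order #2] limit_sell(price=101, qty=6): fills=none; bids=[-] asks=[#2:6@101]
After op 3 [order #3] limit_buy(price=97, qty=6): fills=none; bids=[#3:6@97] asks=[#2:6@101]
After op 4 [order #4] market_buy(qty=6): fills=#4x#2:6@101; bids=[#3:6@97] asks=[-]
After op 5 [order #5] limit_buy(price=98, qty=5): fills=none; bids=[#5:5@98 #3:6@97] asks=[-]
After op 6 [order #6] market_sell(qty=8): fills=#5x#6:5@98 #3x#6:3@97; bids=[#3:3@97] asks=[-]
After op 7 [order #7] limit_buy(price=104, qty=3): fills=none; bids=[#7:3@104 #3:3@97] asks=[-]
After op 8 [order #8] limit_sell(price=102, qty=10): fills=#7x#8:3@104; bids=[#3:3@97] asks=[#8:7@102]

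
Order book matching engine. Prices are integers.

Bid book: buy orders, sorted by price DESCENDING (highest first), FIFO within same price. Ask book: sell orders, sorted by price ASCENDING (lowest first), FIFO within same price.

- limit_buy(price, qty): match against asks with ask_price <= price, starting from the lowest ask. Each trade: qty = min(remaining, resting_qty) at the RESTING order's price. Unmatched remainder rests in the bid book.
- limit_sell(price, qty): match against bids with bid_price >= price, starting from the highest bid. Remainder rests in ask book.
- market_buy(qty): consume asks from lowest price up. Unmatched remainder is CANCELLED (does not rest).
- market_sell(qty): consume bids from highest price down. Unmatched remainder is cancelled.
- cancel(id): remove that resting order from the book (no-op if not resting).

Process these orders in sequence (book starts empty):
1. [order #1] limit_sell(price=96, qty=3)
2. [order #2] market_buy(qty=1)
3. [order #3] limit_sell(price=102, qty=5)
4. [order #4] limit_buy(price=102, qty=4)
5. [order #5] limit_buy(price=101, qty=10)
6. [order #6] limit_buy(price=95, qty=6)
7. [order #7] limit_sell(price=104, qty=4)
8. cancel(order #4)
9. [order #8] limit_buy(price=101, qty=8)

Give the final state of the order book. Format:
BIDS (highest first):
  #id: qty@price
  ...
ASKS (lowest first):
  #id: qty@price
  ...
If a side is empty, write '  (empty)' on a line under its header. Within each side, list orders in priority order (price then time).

After op 1 [order #1] limit_sell(price=96, qty=3): fills=none; bids=[-] asks=[#1:3@96]
After op 2 [order #2] market_buy(qty=1): fills=#2x#1:1@96; bids=[-] asks=[#1:2@96]
After op 3 [order #3] limit_sell(price=102, qty=5): fills=none; bids=[-] asks=[#1:2@96 #3:5@102]
After op 4 [order #4] limit_buy(price=102, qty=4): fills=#4x#1:2@96 #4x#3:2@102; bids=[-] asks=[#3:3@102]
After op 5 [order #5] limit_buy(price=101, qty=10): fills=none; bids=[#5:10@101] asks=[#3:3@102]
After op 6 [order #6] limit_buy(price=95, qty=6): fills=none; bids=[#5:10@101 #6:6@95] asks=[#3:3@102]
After op 7 [order #7] limit_sell(price=104, qty=4): fills=none; bids=[#5:10@101 #6:6@95] asks=[#3:3@102 #7:4@104]
After op 8 cancel(order #4): fills=none; bids=[#5:10@101 #6:6@95] asks=[#3:3@102 #7:4@104]
After op 9 [order #8] limit_buy(price=101, qty=8): fills=none; bids=[#5:10@101 #8:8@101 #6:6@95] asks=[#3:3@102 #7:4@104]

Answer: BIDS (highest first):
  #5: 10@101
  #8: 8@101
  #6: 6@95
ASKS (lowest first):
  #3: 3@102
  #7: 4@104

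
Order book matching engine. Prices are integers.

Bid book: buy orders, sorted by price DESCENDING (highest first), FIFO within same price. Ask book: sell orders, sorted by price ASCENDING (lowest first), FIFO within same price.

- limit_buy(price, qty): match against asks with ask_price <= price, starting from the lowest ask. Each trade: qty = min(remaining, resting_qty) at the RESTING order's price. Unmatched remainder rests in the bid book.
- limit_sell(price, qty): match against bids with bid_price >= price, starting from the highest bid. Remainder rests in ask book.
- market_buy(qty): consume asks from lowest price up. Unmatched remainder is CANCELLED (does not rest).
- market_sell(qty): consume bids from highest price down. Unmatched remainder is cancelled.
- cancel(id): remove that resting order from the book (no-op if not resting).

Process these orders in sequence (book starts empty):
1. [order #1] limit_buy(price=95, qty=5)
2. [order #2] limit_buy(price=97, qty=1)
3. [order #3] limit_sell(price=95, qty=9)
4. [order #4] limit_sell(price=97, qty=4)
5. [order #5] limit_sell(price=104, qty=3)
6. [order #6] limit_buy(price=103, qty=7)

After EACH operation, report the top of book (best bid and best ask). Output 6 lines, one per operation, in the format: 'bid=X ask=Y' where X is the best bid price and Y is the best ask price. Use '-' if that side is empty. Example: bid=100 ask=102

After op 1 [order #1] limit_buy(price=95, qty=5): fills=none; bids=[#1:5@95] asks=[-]
After op 2 [order #2] limit_buy(price=97, qty=1): fills=none; bids=[#2:1@97 #1:5@95] asks=[-]
After op 3 [order #3] limit_sell(price=95, qty=9): fills=#2x#3:1@97 #1x#3:5@95; bids=[-] asks=[#3:3@95]
After op 4 [order #4] limit_sell(price=97, qty=4): fills=none; bids=[-] asks=[#3:3@95 #4:4@97]
After op 5 [order #5] limit_sell(price=104, qty=3): fills=none; bids=[-] asks=[#3:3@95 #4:4@97 #5:3@104]
After op 6 [order #6] limit_buy(price=103, qty=7): fills=#6x#3:3@95 #6x#4:4@97; bids=[-] asks=[#5:3@104]

Answer: bid=95 ask=-
bid=97 ask=-
bid=- ask=95
bid=- ask=95
bid=- ask=95
bid=- ask=104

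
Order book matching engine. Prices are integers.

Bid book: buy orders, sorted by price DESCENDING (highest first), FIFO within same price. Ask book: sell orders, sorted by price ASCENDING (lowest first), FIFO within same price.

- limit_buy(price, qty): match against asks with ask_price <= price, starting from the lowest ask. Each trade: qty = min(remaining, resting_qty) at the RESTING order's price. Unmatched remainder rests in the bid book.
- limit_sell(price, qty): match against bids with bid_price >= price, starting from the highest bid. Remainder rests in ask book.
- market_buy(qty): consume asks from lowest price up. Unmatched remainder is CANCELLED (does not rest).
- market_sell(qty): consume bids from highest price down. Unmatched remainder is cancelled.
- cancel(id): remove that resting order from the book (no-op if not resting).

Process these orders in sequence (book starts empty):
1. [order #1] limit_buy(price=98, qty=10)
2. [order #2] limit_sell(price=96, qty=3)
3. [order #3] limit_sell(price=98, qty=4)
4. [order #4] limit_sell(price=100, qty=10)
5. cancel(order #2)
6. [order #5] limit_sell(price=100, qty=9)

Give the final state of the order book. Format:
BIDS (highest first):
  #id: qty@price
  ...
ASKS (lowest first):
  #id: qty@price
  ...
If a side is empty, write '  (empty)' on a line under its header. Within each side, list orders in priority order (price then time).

Answer: BIDS (highest first):
  #1: 3@98
ASKS (lowest first):
  #4: 10@100
  #5: 9@100

Derivation:
After op 1 [order #1] limit_buy(price=98, qty=10): fills=none; bids=[#1:10@98] asks=[-]
After op 2 [order #2] limit_sell(price=96, qty=3): fills=#1x#2:3@98; bids=[#1:7@98] asks=[-]
After op 3 [order #3] limit_sell(price=98, qty=4): fills=#1x#3:4@98; bids=[#1:3@98] asks=[-]
After op 4 [order #4] limit_sell(price=100, qty=10): fills=none; bids=[#1:3@98] asks=[#4:10@100]
After op 5 cancel(order #2): fills=none; bids=[#1:3@98] asks=[#4:10@100]
After op 6 [order #5] limit_sell(price=100, qty=9): fills=none; bids=[#1:3@98] asks=[#4:10@100 #5:9@100]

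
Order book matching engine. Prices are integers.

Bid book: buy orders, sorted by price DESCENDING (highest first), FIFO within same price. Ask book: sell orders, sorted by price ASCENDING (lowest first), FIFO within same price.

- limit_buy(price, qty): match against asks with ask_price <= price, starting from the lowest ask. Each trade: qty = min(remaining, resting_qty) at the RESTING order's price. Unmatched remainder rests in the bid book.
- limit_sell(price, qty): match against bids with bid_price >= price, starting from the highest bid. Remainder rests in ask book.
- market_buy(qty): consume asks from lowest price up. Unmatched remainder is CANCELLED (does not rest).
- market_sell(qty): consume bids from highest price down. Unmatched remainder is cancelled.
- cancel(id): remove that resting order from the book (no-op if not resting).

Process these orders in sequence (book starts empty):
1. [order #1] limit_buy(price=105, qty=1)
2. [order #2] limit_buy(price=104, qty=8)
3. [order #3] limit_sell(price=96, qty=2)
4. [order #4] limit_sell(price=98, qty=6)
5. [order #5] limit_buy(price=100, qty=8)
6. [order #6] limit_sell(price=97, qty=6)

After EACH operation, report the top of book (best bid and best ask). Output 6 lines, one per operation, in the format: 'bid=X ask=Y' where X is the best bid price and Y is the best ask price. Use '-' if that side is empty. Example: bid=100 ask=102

Answer: bid=105 ask=-
bid=105 ask=-
bid=104 ask=-
bid=104 ask=-
bid=104 ask=-
bid=100 ask=-

Derivation:
After op 1 [order #1] limit_buy(price=105, qty=1): fills=none; bids=[#1:1@105] asks=[-]
After op 2 [order #2] limit_buy(price=104, qty=8): fills=none; bids=[#1:1@105 #2:8@104] asks=[-]
After op 3 [order #3] limit_sell(price=96, qty=2): fills=#1x#3:1@105 #2x#3:1@104; bids=[#2:7@104] asks=[-]
After op 4 [order #4] limit_sell(price=98, qty=6): fills=#2x#4:6@104; bids=[#2:1@104] asks=[-]
After op 5 [order #5] limit_buy(price=100, qty=8): fills=none; bids=[#2:1@104 #5:8@100] asks=[-]
After op 6 [order #6] limit_sell(price=97, qty=6): fills=#2x#6:1@104 #5x#6:5@100; bids=[#5:3@100] asks=[-]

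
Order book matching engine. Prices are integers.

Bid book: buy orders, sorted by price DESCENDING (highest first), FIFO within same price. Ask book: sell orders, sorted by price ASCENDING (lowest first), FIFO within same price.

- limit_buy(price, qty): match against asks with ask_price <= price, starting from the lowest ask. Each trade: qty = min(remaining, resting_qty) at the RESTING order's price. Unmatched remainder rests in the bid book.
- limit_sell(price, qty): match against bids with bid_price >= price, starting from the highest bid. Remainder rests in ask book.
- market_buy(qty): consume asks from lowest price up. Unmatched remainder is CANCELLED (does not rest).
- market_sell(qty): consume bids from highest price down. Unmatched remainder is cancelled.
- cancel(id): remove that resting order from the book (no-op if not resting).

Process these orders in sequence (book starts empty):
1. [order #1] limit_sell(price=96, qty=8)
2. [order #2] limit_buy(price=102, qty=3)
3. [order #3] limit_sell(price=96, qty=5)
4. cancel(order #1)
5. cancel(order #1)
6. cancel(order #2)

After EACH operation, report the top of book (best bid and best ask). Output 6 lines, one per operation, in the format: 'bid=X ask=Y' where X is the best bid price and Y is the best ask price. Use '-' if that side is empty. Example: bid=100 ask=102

Answer: bid=- ask=96
bid=- ask=96
bid=- ask=96
bid=- ask=96
bid=- ask=96
bid=- ask=96

Derivation:
After op 1 [order #1] limit_sell(price=96, qty=8): fills=none; bids=[-] asks=[#1:8@96]
After op 2 [order #2] limit_buy(price=102, qty=3): fills=#2x#1:3@96; bids=[-] asks=[#1:5@96]
After op 3 [order #3] limit_sell(price=96, qty=5): fills=none; bids=[-] asks=[#1:5@96 #3:5@96]
After op 4 cancel(order #1): fills=none; bids=[-] asks=[#3:5@96]
After op 5 cancel(order #1): fills=none; bids=[-] asks=[#3:5@96]
After op 6 cancel(order #2): fills=none; bids=[-] asks=[#3:5@96]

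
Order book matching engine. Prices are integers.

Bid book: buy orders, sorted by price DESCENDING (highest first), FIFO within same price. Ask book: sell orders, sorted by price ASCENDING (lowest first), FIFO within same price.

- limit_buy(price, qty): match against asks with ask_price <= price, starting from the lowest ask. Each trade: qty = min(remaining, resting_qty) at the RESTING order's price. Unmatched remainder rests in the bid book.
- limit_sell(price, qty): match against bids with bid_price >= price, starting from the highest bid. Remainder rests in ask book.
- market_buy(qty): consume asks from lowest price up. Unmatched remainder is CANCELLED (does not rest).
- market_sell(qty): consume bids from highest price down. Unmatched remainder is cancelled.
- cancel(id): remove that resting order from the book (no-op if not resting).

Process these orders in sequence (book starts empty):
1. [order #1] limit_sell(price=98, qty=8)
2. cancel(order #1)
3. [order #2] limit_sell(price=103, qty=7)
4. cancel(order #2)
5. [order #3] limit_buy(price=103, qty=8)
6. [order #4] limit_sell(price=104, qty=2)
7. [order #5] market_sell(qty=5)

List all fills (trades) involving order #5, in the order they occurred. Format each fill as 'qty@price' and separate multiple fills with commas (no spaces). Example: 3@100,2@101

After op 1 [order #1] limit_sell(price=98, qty=8): fills=none; bids=[-] asks=[#1:8@98]
After op 2 cancel(order #1): fills=none; bids=[-] asks=[-]
After op 3 [order #2] limit_sell(price=103, qty=7): fills=none; bids=[-] asks=[#2:7@103]
After op 4 cancel(order #2): fills=none; bids=[-] asks=[-]
After op 5 [order #3] limit_buy(price=103, qty=8): fills=none; bids=[#3:8@103] asks=[-]
After op 6 [order #4] limit_sell(price=104, qty=2): fills=none; bids=[#3:8@103] asks=[#4:2@104]
After op 7 [order #5] market_sell(qty=5): fills=#3x#5:5@103; bids=[#3:3@103] asks=[#4:2@104]

Answer: 5@103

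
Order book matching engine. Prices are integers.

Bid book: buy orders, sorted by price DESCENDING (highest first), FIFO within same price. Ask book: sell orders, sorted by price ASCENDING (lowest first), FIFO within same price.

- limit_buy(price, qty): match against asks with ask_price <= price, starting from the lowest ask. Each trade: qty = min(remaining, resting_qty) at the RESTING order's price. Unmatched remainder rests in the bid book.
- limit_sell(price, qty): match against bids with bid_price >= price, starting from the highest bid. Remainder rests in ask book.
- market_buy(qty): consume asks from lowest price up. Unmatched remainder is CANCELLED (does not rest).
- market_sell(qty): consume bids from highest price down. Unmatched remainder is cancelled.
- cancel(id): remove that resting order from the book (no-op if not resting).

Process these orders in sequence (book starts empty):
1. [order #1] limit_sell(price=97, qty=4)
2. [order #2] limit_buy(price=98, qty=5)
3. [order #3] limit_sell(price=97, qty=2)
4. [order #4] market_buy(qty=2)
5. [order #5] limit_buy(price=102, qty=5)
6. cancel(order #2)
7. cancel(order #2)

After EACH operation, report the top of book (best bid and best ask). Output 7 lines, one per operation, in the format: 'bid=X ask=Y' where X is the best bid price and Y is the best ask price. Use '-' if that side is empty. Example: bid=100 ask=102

After op 1 [order #1] limit_sell(price=97, qty=4): fills=none; bids=[-] asks=[#1:4@97]
After op 2 [order #2] limit_buy(price=98, qty=5): fills=#2x#1:4@97; bids=[#2:1@98] asks=[-]
After op 3 [order #3] limit_sell(price=97, qty=2): fills=#2x#3:1@98; bids=[-] asks=[#3:1@97]
After op 4 [order #4] market_buy(qty=2): fills=#4x#3:1@97; bids=[-] asks=[-]
After op 5 [order #5] limit_buy(price=102, qty=5): fills=none; bids=[#5:5@102] asks=[-]
After op 6 cancel(order #2): fills=none; bids=[#5:5@102] asks=[-]
After op 7 cancel(order #2): fills=none; bids=[#5:5@102] asks=[-]

Answer: bid=- ask=97
bid=98 ask=-
bid=- ask=97
bid=- ask=-
bid=102 ask=-
bid=102 ask=-
bid=102 ask=-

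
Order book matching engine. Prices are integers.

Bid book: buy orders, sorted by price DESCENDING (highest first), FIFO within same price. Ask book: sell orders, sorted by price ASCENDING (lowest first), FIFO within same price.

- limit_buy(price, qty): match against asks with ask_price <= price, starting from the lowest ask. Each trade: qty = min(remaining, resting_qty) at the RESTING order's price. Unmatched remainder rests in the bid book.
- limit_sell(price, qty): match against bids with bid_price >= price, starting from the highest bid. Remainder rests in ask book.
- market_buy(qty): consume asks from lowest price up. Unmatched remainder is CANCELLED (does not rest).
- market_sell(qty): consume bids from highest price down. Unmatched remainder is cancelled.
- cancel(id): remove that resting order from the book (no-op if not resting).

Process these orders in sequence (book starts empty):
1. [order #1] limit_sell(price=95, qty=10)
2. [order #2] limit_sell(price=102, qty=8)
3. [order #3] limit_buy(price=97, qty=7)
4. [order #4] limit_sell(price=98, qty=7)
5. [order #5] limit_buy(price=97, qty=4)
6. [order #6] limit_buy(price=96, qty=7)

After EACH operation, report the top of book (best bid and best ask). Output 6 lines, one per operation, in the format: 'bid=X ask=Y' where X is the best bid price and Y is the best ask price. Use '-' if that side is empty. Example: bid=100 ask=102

Answer: bid=- ask=95
bid=- ask=95
bid=- ask=95
bid=- ask=95
bid=97 ask=98
bid=97 ask=98

Derivation:
After op 1 [order #1] limit_sell(price=95, qty=10): fills=none; bids=[-] asks=[#1:10@95]
After op 2 [order #2] limit_sell(price=102, qty=8): fills=none; bids=[-] asks=[#1:10@95 #2:8@102]
After op 3 [order #3] limit_buy(price=97, qty=7): fills=#3x#1:7@95; bids=[-] asks=[#1:3@95 #2:8@102]
After op 4 [order #4] limit_sell(price=98, qty=7): fills=none; bids=[-] asks=[#1:3@95 #4:7@98 #2:8@102]
After op 5 [order #5] limit_buy(price=97, qty=4): fills=#5x#1:3@95; bids=[#5:1@97] asks=[#4:7@98 #2:8@102]
After op 6 [order #6] limit_buy(price=96, qty=7): fills=none; bids=[#5:1@97 #6:7@96] asks=[#4:7@98 #2:8@102]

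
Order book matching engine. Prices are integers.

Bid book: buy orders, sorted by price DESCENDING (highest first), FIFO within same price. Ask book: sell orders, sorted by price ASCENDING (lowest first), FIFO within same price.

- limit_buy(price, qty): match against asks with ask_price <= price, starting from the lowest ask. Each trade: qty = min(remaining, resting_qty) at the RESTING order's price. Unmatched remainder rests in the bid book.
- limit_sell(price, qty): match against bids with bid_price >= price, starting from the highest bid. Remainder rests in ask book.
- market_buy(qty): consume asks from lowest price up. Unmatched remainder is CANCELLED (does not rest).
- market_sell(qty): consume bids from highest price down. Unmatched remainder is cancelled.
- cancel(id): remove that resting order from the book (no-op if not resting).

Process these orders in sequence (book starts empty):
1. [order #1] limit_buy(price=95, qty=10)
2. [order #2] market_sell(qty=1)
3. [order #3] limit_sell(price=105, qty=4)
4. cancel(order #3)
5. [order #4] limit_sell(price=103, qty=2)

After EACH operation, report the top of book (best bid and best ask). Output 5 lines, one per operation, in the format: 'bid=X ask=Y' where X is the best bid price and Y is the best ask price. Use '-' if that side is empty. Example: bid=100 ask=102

After op 1 [order #1] limit_buy(price=95, qty=10): fills=none; bids=[#1:10@95] asks=[-]
After op 2 [order #2] market_sell(qty=1): fills=#1x#2:1@95; bids=[#1:9@95] asks=[-]
After op 3 [order #3] limit_sell(price=105, qty=4): fills=none; bids=[#1:9@95] asks=[#3:4@105]
After op 4 cancel(order #3): fills=none; bids=[#1:9@95] asks=[-]
After op 5 [order #4] limit_sell(price=103, qty=2): fills=none; bids=[#1:9@95] asks=[#4:2@103]

Answer: bid=95 ask=-
bid=95 ask=-
bid=95 ask=105
bid=95 ask=-
bid=95 ask=103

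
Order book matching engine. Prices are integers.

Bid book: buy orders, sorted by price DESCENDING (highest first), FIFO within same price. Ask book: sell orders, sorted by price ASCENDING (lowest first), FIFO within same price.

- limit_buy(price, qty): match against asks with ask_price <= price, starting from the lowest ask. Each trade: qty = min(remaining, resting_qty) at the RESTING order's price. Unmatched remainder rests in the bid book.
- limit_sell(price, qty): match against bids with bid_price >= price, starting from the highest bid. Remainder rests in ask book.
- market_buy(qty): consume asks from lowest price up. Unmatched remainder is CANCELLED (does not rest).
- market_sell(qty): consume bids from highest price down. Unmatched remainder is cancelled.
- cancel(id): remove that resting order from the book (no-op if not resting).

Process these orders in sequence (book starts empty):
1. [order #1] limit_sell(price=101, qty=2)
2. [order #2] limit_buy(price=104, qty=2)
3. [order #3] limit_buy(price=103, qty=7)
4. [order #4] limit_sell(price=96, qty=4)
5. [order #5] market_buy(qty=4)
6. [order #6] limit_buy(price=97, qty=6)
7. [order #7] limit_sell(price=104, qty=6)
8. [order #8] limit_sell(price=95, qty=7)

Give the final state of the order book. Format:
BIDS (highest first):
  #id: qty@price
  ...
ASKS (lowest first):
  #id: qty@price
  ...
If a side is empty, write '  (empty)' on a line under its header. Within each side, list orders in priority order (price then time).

After op 1 [order #1] limit_sell(price=101, qty=2): fills=none; bids=[-] asks=[#1:2@101]
After op 2 [order #2] limit_buy(price=104, qty=2): fills=#2x#1:2@101; bids=[-] asks=[-]
After op 3 [order #3] limit_buy(price=103, qty=7): fills=none; bids=[#3:7@103] asks=[-]
After op 4 [order #4] limit_sell(price=96, qty=4): fills=#3x#4:4@103; bids=[#3:3@103] asks=[-]
After op 5 [order #5] market_buy(qty=4): fills=none; bids=[#3:3@103] asks=[-]
After op 6 [order #6] limit_buy(price=97, qty=6): fills=none; bids=[#3:3@103 #6:6@97] asks=[-]
After op 7 [order #7] limit_sell(price=104, qty=6): fills=none; bids=[#3:3@103 #6:6@97] asks=[#7:6@104]
After op 8 [order #8] limit_sell(price=95, qty=7): fills=#3x#8:3@103 #6x#8:4@97; bids=[#6:2@97] asks=[#7:6@104]

Answer: BIDS (highest first):
  #6: 2@97
ASKS (lowest first):
  #7: 6@104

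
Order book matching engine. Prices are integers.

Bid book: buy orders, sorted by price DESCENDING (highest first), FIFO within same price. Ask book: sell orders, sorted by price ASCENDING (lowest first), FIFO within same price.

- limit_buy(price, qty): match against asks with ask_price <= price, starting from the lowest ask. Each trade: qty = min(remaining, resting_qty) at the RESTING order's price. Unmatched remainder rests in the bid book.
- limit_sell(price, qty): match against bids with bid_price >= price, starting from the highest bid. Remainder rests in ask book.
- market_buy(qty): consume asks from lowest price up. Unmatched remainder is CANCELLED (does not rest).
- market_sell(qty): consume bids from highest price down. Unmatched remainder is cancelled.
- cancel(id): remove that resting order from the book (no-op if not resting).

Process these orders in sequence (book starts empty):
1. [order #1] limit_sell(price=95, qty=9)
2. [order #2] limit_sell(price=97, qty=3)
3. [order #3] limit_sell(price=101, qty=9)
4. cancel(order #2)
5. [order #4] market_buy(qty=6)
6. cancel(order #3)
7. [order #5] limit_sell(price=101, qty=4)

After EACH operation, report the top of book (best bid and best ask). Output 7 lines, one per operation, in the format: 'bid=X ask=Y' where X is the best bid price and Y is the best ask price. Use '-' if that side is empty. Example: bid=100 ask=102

Answer: bid=- ask=95
bid=- ask=95
bid=- ask=95
bid=- ask=95
bid=- ask=95
bid=- ask=95
bid=- ask=95

Derivation:
After op 1 [order #1] limit_sell(price=95, qty=9): fills=none; bids=[-] asks=[#1:9@95]
After op 2 [order #2] limit_sell(price=97, qty=3): fills=none; bids=[-] asks=[#1:9@95 #2:3@97]
After op 3 [order #3] limit_sell(price=101, qty=9): fills=none; bids=[-] asks=[#1:9@95 #2:3@97 #3:9@101]
After op 4 cancel(order #2): fills=none; bids=[-] asks=[#1:9@95 #3:9@101]
After op 5 [order #4] market_buy(qty=6): fills=#4x#1:6@95; bids=[-] asks=[#1:3@95 #3:9@101]
After op 6 cancel(order #3): fills=none; bids=[-] asks=[#1:3@95]
After op 7 [order #5] limit_sell(price=101, qty=4): fills=none; bids=[-] asks=[#1:3@95 #5:4@101]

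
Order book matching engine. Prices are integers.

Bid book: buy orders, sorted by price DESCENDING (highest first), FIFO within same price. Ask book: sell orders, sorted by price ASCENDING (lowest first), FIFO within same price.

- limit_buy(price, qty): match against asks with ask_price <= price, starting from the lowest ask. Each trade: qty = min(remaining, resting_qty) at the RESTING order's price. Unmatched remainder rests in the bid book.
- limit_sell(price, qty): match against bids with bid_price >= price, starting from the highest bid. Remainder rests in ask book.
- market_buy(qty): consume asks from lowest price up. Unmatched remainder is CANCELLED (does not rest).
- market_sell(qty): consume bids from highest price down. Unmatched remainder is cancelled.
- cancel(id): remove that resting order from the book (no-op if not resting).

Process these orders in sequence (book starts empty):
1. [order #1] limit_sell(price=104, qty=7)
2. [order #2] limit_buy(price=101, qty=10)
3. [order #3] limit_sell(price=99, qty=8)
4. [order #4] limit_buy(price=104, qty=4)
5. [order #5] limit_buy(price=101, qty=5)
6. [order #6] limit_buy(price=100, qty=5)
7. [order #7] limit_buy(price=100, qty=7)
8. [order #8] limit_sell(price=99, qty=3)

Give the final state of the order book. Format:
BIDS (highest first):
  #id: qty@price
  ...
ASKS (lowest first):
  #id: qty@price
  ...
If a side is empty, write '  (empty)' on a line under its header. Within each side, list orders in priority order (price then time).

Answer: BIDS (highest first):
  #5: 4@101
  #6: 5@100
  #7: 7@100
ASKS (lowest first):
  #1: 3@104

Derivation:
After op 1 [order #1] limit_sell(price=104, qty=7): fills=none; bids=[-] asks=[#1:7@104]
After op 2 [order #2] limit_buy(price=101, qty=10): fills=none; bids=[#2:10@101] asks=[#1:7@104]
After op 3 [order #3] limit_sell(price=99, qty=8): fills=#2x#3:8@101; bids=[#2:2@101] asks=[#1:7@104]
After op 4 [order #4] limit_buy(price=104, qty=4): fills=#4x#1:4@104; bids=[#2:2@101] asks=[#1:3@104]
After op 5 [order #5] limit_buy(price=101, qty=5): fills=none; bids=[#2:2@101 #5:5@101] asks=[#1:3@104]
After op 6 [order #6] limit_buy(price=100, qty=5): fills=none; bids=[#2:2@101 #5:5@101 #6:5@100] asks=[#1:3@104]
After op 7 [order #7] limit_buy(price=100, qty=7): fills=none; bids=[#2:2@101 #5:5@101 #6:5@100 #7:7@100] asks=[#1:3@104]
After op 8 [order #8] limit_sell(price=99, qty=3): fills=#2x#8:2@101 #5x#8:1@101; bids=[#5:4@101 #6:5@100 #7:7@100] asks=[#1:3@104]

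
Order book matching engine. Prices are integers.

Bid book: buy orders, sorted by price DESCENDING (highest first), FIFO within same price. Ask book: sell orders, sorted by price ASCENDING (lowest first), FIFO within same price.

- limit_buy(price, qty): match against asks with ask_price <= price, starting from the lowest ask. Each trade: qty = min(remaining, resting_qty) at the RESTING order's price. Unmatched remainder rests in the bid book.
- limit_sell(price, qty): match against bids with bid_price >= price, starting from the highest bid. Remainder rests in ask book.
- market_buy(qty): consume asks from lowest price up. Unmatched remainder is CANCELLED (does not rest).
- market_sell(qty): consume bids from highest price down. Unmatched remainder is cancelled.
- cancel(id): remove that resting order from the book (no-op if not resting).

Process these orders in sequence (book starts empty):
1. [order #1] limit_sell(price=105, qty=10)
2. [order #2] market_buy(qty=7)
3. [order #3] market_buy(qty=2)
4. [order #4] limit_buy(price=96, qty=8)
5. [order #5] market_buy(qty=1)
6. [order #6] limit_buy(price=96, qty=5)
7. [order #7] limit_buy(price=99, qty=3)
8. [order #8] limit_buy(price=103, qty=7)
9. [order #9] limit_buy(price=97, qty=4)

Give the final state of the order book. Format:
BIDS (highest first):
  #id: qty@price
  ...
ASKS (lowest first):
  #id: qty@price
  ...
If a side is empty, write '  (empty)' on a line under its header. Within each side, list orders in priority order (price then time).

Answer: BIDS (highest first):
  #8: 7@103
  #7: 3@99
  #9: 4@97
  #4: 8@96
  #6: 5@96
ASKS (lowest first):
  (empty)

Derivation:
After op 1 [order #1] limit_sell(price=105, qty=10): fills=none; bids=[-] asks=[#1:10@105]
After op 2 [order #2] market_buy(qty=7): fills=#2x#1:7@105; bids=[-] asks=[#1:3@105]
After op 3 [order #3] market_buy(qty=2): fills=#3x#1:2@105; bids=[-] asks=[#1:1@105]
After op 4 [order #4] limit_buy(price=96, qty=8): fills=none; bids=[#4:8@96] asks=[#1:1@105]
After op 5 [order #5] market_buy(qty=1): fills=#5x#1:1@105; bids=[#4:8@96] asks=[-]
After op 6 [order #6] limit_buy(price=96, qty=5): fills=none; bids=[#4:8@96 #6:5@96] asks=[-]
After op 7 [order #7] limit_buy(price=99, qty=3): fills=none; bids=[#7:3@99 #4:8@96 #6:5@96] asks=[-]
After op 8 [order #8] limit_buy(price=103, qty=7): fills=none; bids=[#8:7@103 #7:3@99 #4:8@96 #6:5@96] asks=[-]
After op 9 [order #9] limit_buy(price=97, qty=4): fills=none; bids=[#8:7@103 #7:3@99 #9:4@97 #4:8@96 #6:5@96] asks=[-]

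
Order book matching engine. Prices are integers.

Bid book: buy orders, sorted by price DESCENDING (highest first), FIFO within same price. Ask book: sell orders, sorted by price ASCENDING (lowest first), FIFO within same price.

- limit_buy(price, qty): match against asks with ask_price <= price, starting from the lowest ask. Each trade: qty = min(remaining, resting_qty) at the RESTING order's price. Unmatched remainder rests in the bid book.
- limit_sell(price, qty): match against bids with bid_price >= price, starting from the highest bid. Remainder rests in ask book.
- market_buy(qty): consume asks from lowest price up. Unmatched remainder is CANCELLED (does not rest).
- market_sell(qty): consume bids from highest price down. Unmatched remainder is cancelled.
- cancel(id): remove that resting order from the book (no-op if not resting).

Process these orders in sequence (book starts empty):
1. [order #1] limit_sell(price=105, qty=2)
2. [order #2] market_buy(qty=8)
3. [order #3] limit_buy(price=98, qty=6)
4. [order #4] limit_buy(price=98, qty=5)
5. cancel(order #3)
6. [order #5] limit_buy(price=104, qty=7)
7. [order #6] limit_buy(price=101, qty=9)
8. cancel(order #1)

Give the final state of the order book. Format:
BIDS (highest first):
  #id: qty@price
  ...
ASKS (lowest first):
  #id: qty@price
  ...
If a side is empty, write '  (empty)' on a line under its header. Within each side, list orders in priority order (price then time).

After op 1 [order #1] limit_sell(price=105, qty=2): fills=none; bids=[-] asks=[#1:2@105]
After op 2 [order #2] market_buy(qty=8): fills=#2x#1:2@105; bids=[-] asks=[-]
After op 3 [order #3] limit_buy(price=98, qty=6): fills=none; bids=[#3:6@98] asks=[-]
After op 4 [order #4] limit_buy(price=98, qty=5): fills=none; bids=[#3:6@98 #4:5@98] asks=[-]
After op 5 cancel(order #3): fills=none; bids=[#4:5@98] asks=[-]
After op 6 [order #5] limit_buy(price=104, qty=7): fills=none; bids=[#5:7@104 #4:5@98] asks=[-]
After op 7 [order #6] limit_buy(price=101, qty=9): fills=none; bids=[#5:7@104 #6:9@101 #4:5@98] asks=[-]
After op 8 cancel(order #1): fills=none; bids=[#5:7@104 #6:9@101 #4:5@98] asks=[-]

Answer: BIDS (highest first):
  #5: 7@104
  #6: 9@101
  #4: 5@98
ASKS (lowest first):
  (empty)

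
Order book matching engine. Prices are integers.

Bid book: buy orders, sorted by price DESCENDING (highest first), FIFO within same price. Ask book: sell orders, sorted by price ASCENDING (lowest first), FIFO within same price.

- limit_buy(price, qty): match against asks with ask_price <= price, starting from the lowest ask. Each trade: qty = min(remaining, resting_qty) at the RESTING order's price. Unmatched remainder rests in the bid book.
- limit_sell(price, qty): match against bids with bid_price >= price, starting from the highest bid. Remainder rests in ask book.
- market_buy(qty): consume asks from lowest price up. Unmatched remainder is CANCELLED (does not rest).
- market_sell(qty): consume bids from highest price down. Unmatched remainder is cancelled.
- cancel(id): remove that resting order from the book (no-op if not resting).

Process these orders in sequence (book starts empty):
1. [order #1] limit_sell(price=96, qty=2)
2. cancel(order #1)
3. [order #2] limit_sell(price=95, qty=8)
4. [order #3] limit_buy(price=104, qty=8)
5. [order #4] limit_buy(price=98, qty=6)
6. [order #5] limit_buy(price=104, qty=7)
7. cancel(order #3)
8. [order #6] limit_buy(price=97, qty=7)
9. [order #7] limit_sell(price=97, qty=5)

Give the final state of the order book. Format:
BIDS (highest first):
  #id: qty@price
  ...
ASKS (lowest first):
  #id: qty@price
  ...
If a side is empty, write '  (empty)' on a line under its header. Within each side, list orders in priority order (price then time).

Answer: BIDS (highest first):
  #5: 2@104
  #4: 6@98
  #6: 7@97
ASKS (lowest first):
  (empty)

Derivation:
After op 1 [order #1] limit_sell(price=96, qty=2): fills=none; bids=[-] asks=[#1:2@96]
After op 2 cancel(order #1): fills=none; bids=[-] asks=[-]
After op 3 [order #2] limit_sell(price=95, qty=8): fills=none; bids=[-] asks=[#2:8@95]
After op 4 [order #3] limit_buy(price=104, qty=8): fills=#3x#2:8@95; bids=[-] asks=[-]
After op 5 [order #4] limit_buy(price=98, qty=6): fills=none; bids=[#4:6@98] asks=[-]
After op 6 [order #5] limit_buy(price=104, qty=7): fills=none; bids=[#5:7@104 #4:6@98] asks=[-]
After op 7 cancel(order #3): fills=none; bids=[#5:7@104 #4:6@98] asks=[-]
After op 8 [order #6] limit_buy(price=97, qty=7): fills=none; bids=[#5:7@104 #4:6@98 #6:7@97] asks=[-]
After op 9 [order #7] limit_sell(price=97, qty=5): fills=#5x#7:5@104; bids=[#5:2@104 #4:6@98 #6:7@97] asks=[-]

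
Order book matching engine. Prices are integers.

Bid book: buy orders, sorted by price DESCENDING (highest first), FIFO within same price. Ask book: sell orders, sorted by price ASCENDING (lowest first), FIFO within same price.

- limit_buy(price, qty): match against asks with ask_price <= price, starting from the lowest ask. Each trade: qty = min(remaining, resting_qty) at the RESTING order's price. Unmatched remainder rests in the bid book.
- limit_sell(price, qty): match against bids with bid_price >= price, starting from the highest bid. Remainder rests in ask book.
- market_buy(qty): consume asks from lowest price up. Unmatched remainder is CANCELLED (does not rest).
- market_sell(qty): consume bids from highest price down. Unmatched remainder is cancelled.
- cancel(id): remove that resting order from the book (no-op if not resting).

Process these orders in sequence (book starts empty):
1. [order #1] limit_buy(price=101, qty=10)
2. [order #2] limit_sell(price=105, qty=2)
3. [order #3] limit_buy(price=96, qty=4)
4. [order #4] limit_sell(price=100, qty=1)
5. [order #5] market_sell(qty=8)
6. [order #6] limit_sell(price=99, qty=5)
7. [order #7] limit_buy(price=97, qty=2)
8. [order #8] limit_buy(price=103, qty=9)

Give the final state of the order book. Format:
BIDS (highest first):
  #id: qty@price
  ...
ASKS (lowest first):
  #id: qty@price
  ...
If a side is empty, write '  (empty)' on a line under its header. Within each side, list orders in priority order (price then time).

Answer: BIDS (highest first):
  #8: 5@103
  #7: 2@97
  #3: 4@96
ASKS (lowest first):
  #2: 2@105

Derivation:
After op 1 [order #1] limit_buy(price=101, qty=10): fills=none; bids=[#1:10@101] asks=[-]
After op 2 [order #2] limit_sell(price=105, qty=2): fills=none; bids=[#1:10@101] asks=[#2:2@105]
After op 3 [order #3] limit_buy(price=96, qty=4): fills=none; bids=[#1:10@101 #3:4@96] asks=[#2:2@105]
After op 4 [order #4] limit_sell(price=100, qty=1): fills=#1x#4:1@101; bids=[#1:9@101 #3:4@96] asks=[#2:2@105]
After op 5 [order #5] market_sell(qty=8): fills=#1x#5:8@101; bids=[#1:1@101 #3:4@96] asks=[#2:2@105]
After op 6 [order #6] limit_sell(price=99, qty=5): fills=#1x#6:1@101; bids=[#3:4@96] asks=[#6:4@99 #2:2@105]
After op 7 [order #7] limit_buy(price=97, qty=2): fills=none; bids=[#7:2@97 #3:4@96] asks=[#6:4@99 #2:2@105]
After op 8 [order #8] limit_buy(price=103, qty=9): fills=#8x#6:4@99; bids=[#8:5@103 #7:2@97 #3:4@96] asks=[#2:2@105]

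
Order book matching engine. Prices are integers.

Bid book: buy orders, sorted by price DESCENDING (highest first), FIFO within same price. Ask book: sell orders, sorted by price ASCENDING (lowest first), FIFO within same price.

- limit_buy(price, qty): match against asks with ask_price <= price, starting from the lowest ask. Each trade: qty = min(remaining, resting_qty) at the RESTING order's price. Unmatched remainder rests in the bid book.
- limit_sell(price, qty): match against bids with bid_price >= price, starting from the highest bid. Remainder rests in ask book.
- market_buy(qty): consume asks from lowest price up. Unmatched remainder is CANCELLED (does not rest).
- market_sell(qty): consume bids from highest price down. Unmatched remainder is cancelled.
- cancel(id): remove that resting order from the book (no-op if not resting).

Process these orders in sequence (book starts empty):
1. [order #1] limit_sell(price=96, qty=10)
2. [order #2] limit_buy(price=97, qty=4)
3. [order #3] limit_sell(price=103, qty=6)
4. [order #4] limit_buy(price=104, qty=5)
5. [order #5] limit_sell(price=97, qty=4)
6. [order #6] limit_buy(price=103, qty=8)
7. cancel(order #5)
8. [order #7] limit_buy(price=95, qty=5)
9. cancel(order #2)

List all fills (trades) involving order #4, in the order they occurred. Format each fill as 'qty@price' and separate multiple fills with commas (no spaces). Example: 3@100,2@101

Answer: 5@96

Derivation:
After op 1 [order #1] limit_sell(price=96, qty=10): fills=none; bids=[-] asks=[#1:10@96]
After op 2 [order #2] limit_buy(price=97, qty=4): fills=#2x#1:4@96; bids=[-] asks=[#1:6@96]
After op 3 [order #3] limit_sell(price=103, qty=6): fills=none; bids=[-] asks=[#1:6@96 #3:6@103]
After op 4 [order #4] limit_buy(price=104, qty=5): fills=#4x#1:5@96; bids=[-] asks=[#1:1@96 #3:6@103]
After op 5 [order #5] limit_sell(price=97, qty=4): fills=none; bids=[-] asks=[#1:1@96 #5:4@97 #3:6@103]
After op 6 [order #6] limit_buy(price=103, qty=8): fills=#6x#1:1@96 #6x#5:4@97 #6x#3:3@103; bids=[-] asks=[#3:3@103]
After op 7 cancel(order #5): fills=none; bids=[-] asks=[#3:3@103]
After op 8 [order #7] limit_buy(price=95, qty=5): fills=none; bids=[#7:5@95] asks=[#3:3@103]
After op 9 cancel(order #2): fills=none; bids=[#7:5@95] asks=[#3:3@103]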